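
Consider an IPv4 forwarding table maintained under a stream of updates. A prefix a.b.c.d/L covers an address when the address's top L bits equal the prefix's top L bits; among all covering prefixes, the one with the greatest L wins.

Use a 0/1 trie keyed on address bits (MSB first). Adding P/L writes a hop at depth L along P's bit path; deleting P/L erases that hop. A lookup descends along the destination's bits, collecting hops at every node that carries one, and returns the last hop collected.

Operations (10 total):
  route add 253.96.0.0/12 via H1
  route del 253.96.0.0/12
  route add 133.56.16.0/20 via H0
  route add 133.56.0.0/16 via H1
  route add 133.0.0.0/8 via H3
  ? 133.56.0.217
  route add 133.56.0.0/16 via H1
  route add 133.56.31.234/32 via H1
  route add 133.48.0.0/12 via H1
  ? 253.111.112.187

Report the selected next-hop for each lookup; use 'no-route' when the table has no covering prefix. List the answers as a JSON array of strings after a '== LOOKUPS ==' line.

Apply in order:
  add 253.96.0.0/12 -> H1 at depth 12
  del 253.96.0.0/12 (clear depth 12)
  add 133.56.16.0/20 -> H0 at depth 20
  add 133.56.0.0/16 -> H1 at depth 16
  add 133.0.0.0/8 -> H3 at depth 8
  ? 133.56.0.217  path d0:-→d1:-→d2:-→d3:-→d4:-→d5:-→d6:-→d7:-→d8:H3→d9:-→d10:-→d11:-→d12:-→d13:-→d14:-→d15:-→d16:H1→d17:-→d18:-→d19:-  best=H1
  add 133.56.0.0/16 -> H1 at depth 16
  add 133.56.31.234/32 -> H1 at depth 32
  add 133.48.0.0/12 -> H1 at depth 12
  ? 253.111.112.187  path d0:-→d1:-→d2:-→d3:-→d4:-→d5:-→d6:-→d7:-→d8:-→d9:-→d10:-→d11:-→d12:-  best=no-route

== LOOKUPS ==
["H1","no-route"]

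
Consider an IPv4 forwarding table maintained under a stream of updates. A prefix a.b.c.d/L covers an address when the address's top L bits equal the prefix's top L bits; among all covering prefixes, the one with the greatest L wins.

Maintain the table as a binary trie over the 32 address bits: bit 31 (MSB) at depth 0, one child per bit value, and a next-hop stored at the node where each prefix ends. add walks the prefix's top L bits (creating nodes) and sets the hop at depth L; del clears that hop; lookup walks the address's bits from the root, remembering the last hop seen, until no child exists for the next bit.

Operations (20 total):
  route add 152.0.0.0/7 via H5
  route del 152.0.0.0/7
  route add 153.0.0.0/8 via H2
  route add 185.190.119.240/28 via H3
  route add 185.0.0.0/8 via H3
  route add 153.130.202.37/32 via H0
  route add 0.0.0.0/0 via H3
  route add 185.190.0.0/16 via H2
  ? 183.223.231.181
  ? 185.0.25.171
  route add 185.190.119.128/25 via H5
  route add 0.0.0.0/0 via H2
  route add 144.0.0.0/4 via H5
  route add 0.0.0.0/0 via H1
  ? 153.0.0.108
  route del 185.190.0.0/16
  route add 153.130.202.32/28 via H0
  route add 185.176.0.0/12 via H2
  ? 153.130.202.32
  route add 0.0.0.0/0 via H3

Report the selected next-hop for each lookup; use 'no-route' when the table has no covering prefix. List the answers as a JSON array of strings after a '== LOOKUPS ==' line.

Process each operation:
  + 152.0.0.0/7 (H5) depth=7
  del 152.0.0.0/7 (clear depth 7)
  + 153.0.0.0/8 (H2) depth=8
  + 185.190.119.240/28 (H3) depth=28
  + 185.0.0.0/8 (H3) depth=8
  + 153.130.202.37/32 (H0) depth=32
  + 0.0.0.0/0 (H3) depth=0
  + 185.190.0.0/16 (H2) depth=16
  lookup 183.223.231.181: bits 1011 walk d0:H3→d1:-→d2:-→d3:-→d4:- -> H3
  lookup 185.0.25.171: bits 10111001 walk d0:H3→d1:-→d2:-→d3:-→d4:-→d5:-→d6:-→d7:-→d8:H3 -> H3
  + 185.190.119.128/25 (H5) depth=25
  + 0.0.0.0/0 (H2) depth=0
  + 144.0.0.0/4 (H5) depth=4
  + 0.0.0.0/0 (H1) depth=0
  lookup 153.0.0.108: bits 10011001 walk d0:H1→d1:-→d2:-→d3:-→d4:H5→d5:-→d6:-→d7:-→d8:H2 -> H2
  del 185.190.0.0/16 (clear depth 16)
  + 153.130.202.32/28 (H0) depth=28
  + 185.176.0.0/12 (H2) depth=12
  lookup 153.130.202.32: bits 10011001100000101100101000100 walk d0:H1→d1:-→d2:-→d3:-→d4:H5→d5:-→d6:-→d7:-→d8:H2→d9:-→d10:-→d11:-→d12:-→d13:-→d14:-→d15:-→d16:-→d17:-→d18:-→d19:-→d20:-→d21:-→d22:-→d23:-→d24:-→d25:-→d26:-→d27:-→d28:H0→d29:- -> H0
  + 0.0.0.0/0 (H3) depth=0

== LOOKUPS ==
["H3","H3","H2","H0"]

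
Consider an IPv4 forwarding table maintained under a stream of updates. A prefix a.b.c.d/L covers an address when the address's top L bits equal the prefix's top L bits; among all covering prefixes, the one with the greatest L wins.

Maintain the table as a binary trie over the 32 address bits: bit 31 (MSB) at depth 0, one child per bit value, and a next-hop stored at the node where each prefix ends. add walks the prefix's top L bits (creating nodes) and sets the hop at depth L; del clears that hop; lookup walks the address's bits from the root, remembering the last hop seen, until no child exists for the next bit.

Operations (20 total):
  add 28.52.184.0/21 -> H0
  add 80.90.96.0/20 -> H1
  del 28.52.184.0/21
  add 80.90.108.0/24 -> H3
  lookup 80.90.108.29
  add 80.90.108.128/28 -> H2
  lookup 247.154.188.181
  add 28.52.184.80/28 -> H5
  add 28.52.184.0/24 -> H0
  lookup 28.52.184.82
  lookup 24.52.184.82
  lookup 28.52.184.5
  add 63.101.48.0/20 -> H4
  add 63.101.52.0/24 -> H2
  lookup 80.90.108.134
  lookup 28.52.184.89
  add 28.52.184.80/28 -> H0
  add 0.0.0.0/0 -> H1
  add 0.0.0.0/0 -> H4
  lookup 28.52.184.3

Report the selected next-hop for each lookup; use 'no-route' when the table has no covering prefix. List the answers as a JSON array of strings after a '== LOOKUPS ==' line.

Apply in order:
  + 28.52.184.0/21 (H0) depth=21
  + 80.90.96.0/20 (H1) depth=20
  - 28.52.184.0/21 clear@21
  + 80.90.108.0/24 (H3) depth=24
  Q 80.90.108.29: descend 010100000101101001101100 ; hops seen [H1,H3] ; pick H3
  + 80.90.108.128/28 (H2) depth=28
  Q 247.154.188.181: descend ε ; hops seen [∅] ; pick no-route
  + 28.52.184.80/28 (H5) depth=28
  + 28.52.184.0/24 (H0) depth=24
  Q 28.52.184.82: descend 0001110000110100101110000101 ; hops seen [H0,H5] ; pick H5
  Q 24.52.184.82: descend 00011 ; hops seen [∅] ; pick no-route
  Q 28.52.184.5: descend 0001110000110100101110000 ; hops seen [H0] ; pick H0
  + 63.101.48.0/20 (H4) depth=20
  + 63.101.52.0/24 (H2) depth=24
  Q 80.90.108.134: descend 0101000001011010011011001000 ; hops seen [H1,H3,H2] ; pick H2
  Q 28.52.184.89: descend 0001110000110100101110000101 ; hops seen [H0,H5] ; pick H5
  + 28.52.184.80/28 (H0) depth=28
  + 0.0.0.0/0 (H1) depth=0
  + 0.0.0.0/0 (H4) depth=0
  Q 28.52.184.3: descend 0001110000110100101110000 ; hops seen [H4,H0] ; pick H0

== LOOKUPS ==
["H3","no-route","H5","no-route","H0","H2","H5","H0"]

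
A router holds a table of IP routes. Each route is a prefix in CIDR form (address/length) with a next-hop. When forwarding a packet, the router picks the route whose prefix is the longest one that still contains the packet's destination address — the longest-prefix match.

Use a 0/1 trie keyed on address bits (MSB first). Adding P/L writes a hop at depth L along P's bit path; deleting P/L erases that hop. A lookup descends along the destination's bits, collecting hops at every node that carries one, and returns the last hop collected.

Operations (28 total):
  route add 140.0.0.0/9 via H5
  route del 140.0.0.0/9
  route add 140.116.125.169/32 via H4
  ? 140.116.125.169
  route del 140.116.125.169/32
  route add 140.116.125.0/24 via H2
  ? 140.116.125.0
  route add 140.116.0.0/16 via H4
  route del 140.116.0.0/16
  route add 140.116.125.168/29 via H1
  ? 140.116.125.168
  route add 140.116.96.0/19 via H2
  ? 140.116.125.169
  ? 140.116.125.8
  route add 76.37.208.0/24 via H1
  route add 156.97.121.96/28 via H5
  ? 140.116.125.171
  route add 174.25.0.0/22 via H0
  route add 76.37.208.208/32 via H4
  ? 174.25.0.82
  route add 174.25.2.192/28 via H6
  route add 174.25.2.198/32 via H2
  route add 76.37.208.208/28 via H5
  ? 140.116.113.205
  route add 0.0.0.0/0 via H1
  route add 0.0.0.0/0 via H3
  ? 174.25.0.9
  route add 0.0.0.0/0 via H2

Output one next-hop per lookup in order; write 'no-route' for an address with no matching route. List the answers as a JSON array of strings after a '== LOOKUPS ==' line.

Trace:
  add 140.0.0.0/9 -> H5 at depth 9
  - 140.0.0.0/9 clear@9
  add 140.116.125.169/32 -> H4 at depth 32
  lookup 140.116.125.169: bits 10001100011101000111110110101001 walk d0:-→d1:-→d2:-→d3:-→d4:-→d5:-→d6:-→d7:-→d8:-→d9:-→d10:-→d11:-→d12:-→d13:-→d14:-→d15:-→d16:-→d17:-→d18:-→d19:-→d20:-→d21:-→d22:-→d23:-→d24:-→d25:-→d26:-→d27:-→d28:-→d29:-→d30:-→d31:-→d32:H4 -> H4
  - 140.116.125.169/32 clear@32
  add 140.116.125.0/24 -> H2 at depth 24
  lookup 140.116.125.0: bits 100011000111010001111101 walk d0:-→d1:-→d2:-→d3:-→d4:-→d5:-→d6:-→d7:-→d8:-→d9:-→d10:-→d11:-→d12:-→d13:-→d14:-→d15:-→d16:-→d17:-→d18:-→d19:-→d20:-→d21:-→d22:-→d23:-→d24:H2 -> H2
  add 140.116.0.0/16 -> H4 at depth 16
  - 140.116.0.0/16 clear@16
  add 140.116.125.168/29 -> H1 at depth 29
  lookup 140.116.125.168: bits 1000110001110100011111011010100 walk d0:-→d1:-→d2:-→d3:-→d4:-→d5:-→d6:-→d7:-→d8:-→d9:-→d10:-→d11:-→d12:-→d13:-→d14:-→d15:-→d16:-→d17:-→d18:-→d19:-→d20:-→d21:-→d22:-→d23:-→d24:H2→d25:-→d26:-→d27:-→d28:-→d29:H1→d30:-→d31:- -> H1
  add 140.116.96.0/19 -> H2 at depth 19
  lookup 140.116.125.169: bits 10001100011101000111110110101001 walk d0:-→d1:-→d2:-→d3:-→d4:-→d5:-→d6:-→d7:-→d8:-→d9:-→d10:-→d11:-→d12:-→d13:-→d14:-→d15:-→d16:-→d17:-→d18:-→d19:H2→d20:-→d21:-→d22:-→d23:-→d24:H2→d25:-→d26:-→d27:-→d28:-→d29:H1→d30:-→d31:-→d32:- -> H1
  lookup 140.116.125.8: bits 100011000111010001111101 walk d0:-→d1:-→d2:-→d3:-→d4:-→d5:-→d6:-→d7:-→d8:-→d9:-→d10:-→d11:-→d12:-→d13:-→d14:-→d15:-→d16:-→d17:-→d18:-→d19:H2→d20:-→d21:-→d22:-→d23:-→d24:H2 -> H2
  add 76.37.208.0/24 -> H1 at depth 24
  add 156.97.121.96/28 -> H5 at depth 28
  lookup 140.116.125.171: bits 100011000111010001111101101010 walk d0:-→d1:-→d2:-→d3:-→d4:-→d5:-→d6:-→d7:-→d8:-→d9:-→d10:-→d11:-→d12:-→d13:-→d14:-→d15:-→d16:-→d17:-→d18:-→d19:H2→d20:-→d21:-→d22:-→d23:-→d24:H2→d25:-→d26:-→d27:-→d28:-→d29:H1→d30:- -> H1
  add 174.25.0.0/22 -> H0 at depth 22
  add 76.37.208.208/32 -> H4 at depth 32
  lookup 174.25.0.82: bits 1010111000011001000000 walk d0:-→d1:-→d2:-→d3:-→d4:-→d5:-→d6:-→d7:-→d8:-→d9:-→d10:-→d11:-→d12:-→d13:-→d14:-→d15:-→d16:-→d17:-→d18:-→d19:-→d20:-→d21:-→d22:H0 -> H0
  add 174.25.2.192/28 -> H6 at depth 28
  add 174.25.2.198/32 -> H2 at depth 32
  add 76.37.208.208/28 -> H5 at depth 28
  lookup 140.116.113.205: bits 10001100011101000111 walk d0:-→d1:-→d2:-→d3:-→d4:-→d5:-→d6:-→d7:-→d8:-→d9:-→d10:-→d11:-→d12:-→d13:-→d14:-→d15:-→d16:-→d17:-→d18:-→d19:H2→d20:- -> H2
  add 0.0.0.0/0 -> H1 at depth 0
  add 0.0.0.0/0 -> H3 at depth 0
  lookup 174.25.0.9: bits 1010111000011001000000 walk d0:H3→d1:-→d2:-→d3:-→d4:-→d5:-→d6:-→d7:-→d8:-→d9:-→d10:-→d11:-→d12:-→d13:-→d14:-→d15:-→d16:-→d17:-→d18:-→d19:-→d20:-→d21:-→d22:H0 -> H0
  add 0.0.0.0/0 -> H2 at depth 0

== LOOKUPS ==
["H4","H2","H1","H1","H2","H1","H0","H2","H0"]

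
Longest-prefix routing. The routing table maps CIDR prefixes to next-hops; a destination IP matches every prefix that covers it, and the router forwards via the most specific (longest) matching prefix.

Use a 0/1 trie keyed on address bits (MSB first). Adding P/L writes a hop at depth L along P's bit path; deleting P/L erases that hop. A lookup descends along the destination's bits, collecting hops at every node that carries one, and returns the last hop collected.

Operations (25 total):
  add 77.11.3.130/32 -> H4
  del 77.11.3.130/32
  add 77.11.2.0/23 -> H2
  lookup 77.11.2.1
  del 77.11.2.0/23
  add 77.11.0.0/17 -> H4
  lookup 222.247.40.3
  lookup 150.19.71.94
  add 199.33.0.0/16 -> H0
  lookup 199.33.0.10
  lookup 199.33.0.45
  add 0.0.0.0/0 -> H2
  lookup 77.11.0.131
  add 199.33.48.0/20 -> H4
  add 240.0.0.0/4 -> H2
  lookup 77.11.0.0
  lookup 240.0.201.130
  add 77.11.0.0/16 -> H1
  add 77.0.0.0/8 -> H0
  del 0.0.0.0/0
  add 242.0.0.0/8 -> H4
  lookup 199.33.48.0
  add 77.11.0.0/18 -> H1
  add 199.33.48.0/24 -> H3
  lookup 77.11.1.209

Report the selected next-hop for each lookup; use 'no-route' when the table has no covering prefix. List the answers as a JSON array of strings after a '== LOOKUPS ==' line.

Process each operation:
  + 77.11.3.130/32 (H4) depth=32
  del 77.11.3.130/32 (clear depth 32)
  + 77.11.2.0/23 (H2) depth=23
  ? 77.11.2.1  path d0:-→d1:-→d2:-→d3:-→d4:-→d5:-→d6:-→d7:-→d8:-→d9:-→d10:-→d11:-→d12:-→d13:-→d14:-→d15:-→d16:-→d17:-→d18:-→d19:-→d20:-→d21:-→d22:-→d23:H2  best=H2
  del 77.11.2.0/23 (clear depth 23)
  + 77.11.0.0/17 (H4) depth=17
  ? 222.247.40.3  path d0:-  best=no-route
  ? 150.19.71.94  path d0:-  best=no-route
  + 199.33.0.0/16 (H0) depth=16
  ? 199.33.0.10  path d0:-→d1:-→d2:-→d3:-→d4:-→d5:-→d6:-→d7:-→d8:-→d9:-→d10:-→d11:-→d12:-→d13:-→d14:-→d15:-→d16:H0  best=H0
  ? 199.33.0.45  path d0:-→d1:-→d2:-→d3:-→d4:-→d5:-→d6:-→d7:-→d8:-→d9:-→d10:-→d11:-→d12:-→d13:-→d14:-→d15:-→d16:H0  best=H0
  + 0.0.0.0/0 (H2) depth=0
  ? 77.11.0.131  path d0:H2→d1:-→d2:-→d3:-→d4:-→d5:-→d6:-→d7:-→d8:-→d9:-→d10:-→d11:-→d12:-→d13:-→d14:-→d15:-→d16:-→d17:H4→d18:-→d19:-→d20:-→d21:-→d22:-  best=H4
  + 199.33.48.0/20 (H4) depth=20
  + 240.0.0.0/4 (H2) depth=4
  ? 77.11.0.0  path d0:H2→d1:-→d2:-→d3:-→d4:-→d5:-→d6:-→d7:-→d8:-→d9:-→d10:-→d11:-→d12:-→d13:-→d14:-→d15:-→d16:-→d17:H4→d18:-→d19:-→d20:-→d21:-→d22:-  best=H4
  ? 240.0.201.130  path d0:H2→d1:-→d2:-→d3:-→d4:H2  best=H2
  + 77.11.0.0/16 (H1) depth=16
  + 77.0.0.0/8 (H0) depth=8
  del 0.0.0.0/0 (clear depth 0)
  + 242.0.0.0/8 (H4) depth=8
  ? 199.33.48.0  path d0:-→d1:-→d2:-→d3:-→d4:-→d5:-→d6:-→d7:-→d8:-→d9:-→d10:-→d11:-→d12:-→d13:-→d14:-→d15:-→d16:H0→d17:-→d18:-→d19:-→d20:H4  best=H4
  + 77.11.0.0/18 (H1) depth=18
  + 199.33.48.0/24 (H3) depth=24
  ? 77.11.1.209  path d0:-→d1:-→d2:-→d3:-→d4:-→d5:-→d6:-→d7:-→d8:H0→d9:-→d10:-→d11:-→d12:-→d13:-→d14:-→d15:-→d16:H1→d17:H4→d18:H1→d19:-→d20:-→d21:-→d22:-  best=H1

== LOOKUPS ==
["H2","no-route","no-route","H0","H0","H4","H4","H2","H4","H1"]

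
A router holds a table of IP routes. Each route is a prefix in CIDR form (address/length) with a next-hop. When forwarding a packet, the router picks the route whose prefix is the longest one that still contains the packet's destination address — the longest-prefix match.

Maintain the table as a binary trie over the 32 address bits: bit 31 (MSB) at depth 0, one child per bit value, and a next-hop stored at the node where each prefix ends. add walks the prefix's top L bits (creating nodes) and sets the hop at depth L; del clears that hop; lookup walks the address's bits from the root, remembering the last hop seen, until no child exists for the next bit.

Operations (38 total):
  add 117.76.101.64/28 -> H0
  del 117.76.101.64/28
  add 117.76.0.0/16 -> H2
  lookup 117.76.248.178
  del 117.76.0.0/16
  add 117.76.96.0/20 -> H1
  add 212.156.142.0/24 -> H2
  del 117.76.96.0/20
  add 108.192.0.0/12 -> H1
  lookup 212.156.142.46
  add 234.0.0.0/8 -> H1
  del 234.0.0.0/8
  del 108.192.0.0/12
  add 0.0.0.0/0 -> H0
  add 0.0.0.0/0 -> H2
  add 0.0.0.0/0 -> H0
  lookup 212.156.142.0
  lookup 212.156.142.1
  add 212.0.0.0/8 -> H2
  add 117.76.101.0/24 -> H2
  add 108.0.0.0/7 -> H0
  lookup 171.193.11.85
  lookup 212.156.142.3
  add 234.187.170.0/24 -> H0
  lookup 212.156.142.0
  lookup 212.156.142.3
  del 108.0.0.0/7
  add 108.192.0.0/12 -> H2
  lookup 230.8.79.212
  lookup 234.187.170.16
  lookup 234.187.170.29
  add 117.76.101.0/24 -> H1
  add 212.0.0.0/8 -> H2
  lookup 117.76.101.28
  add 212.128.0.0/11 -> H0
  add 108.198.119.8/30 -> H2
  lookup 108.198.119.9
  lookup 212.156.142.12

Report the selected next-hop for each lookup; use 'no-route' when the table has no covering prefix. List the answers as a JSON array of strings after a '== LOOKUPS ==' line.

Apply in order:
  add 117.76.101.64/28 -> H0 at depth 28
  - 117.76.101.64/28 clear@28
  add 117.76.0.0/16 -> H2 at depth 16
  Q 117.76.248.178: descend 0111010101001100 ; hops seen [H2] ; pick H2
  - 117.76.0.0/16 clear@16
  add 117.76.96.0/20 -> H1 at depth 20
  add 212.156.142.0/24 -> H2 at depth 24
  - 117.76.96.0/20 clear@20
  add 108.192.0.0/12 -> H1 at depth 12
  Q 212.156.142.46: descend 110101001001110010001110 ; hops seen [H2] ; pick H2
  add 234.0.0.0/8 -> H1 at depth 8
  - 234.0.0.0/8 clear@8
  - 108.192.0.0/12 clear@12
  add 0.0.0.0/0 -> H0 at depth 0
  add 0.0.0.0/0 -> H2 at depth 0
  add 0.0.0.0/0 -> H0 at depth 0
  Q 212.156.142.0: descend 110101001001110010001110 ; hops seen [H0,H2] ; pick H2
  Q 212.156.142.1: descend 110101001001110010001110 ; hops seen [H0,H2] ; pick H2
  add 212.0.0.0/8 -> H2 at depth 8
  add 117.76.101.0/24 -> H2 at depth 24
  add 108.0.0.0/7 -> H0 at depth 7
  Q 171.193.11.85: descend 1 ; hops seen [H0] ; pick H0
  Q 212.156.142.3: descend 110101001001110010001110 ; hops seen [H0,H2,H2] ; pick H2
  add 234.187.170.0/24 -> H0 at depth 24
  Q 212.156.142.0: descend 110101001001110010001110 ; hops seen [H0,H2,H2] ; pick H2
  Q 212.156.142.3: descend 110101001001110010001110 ; hops seen [H0,H2,H2] ; pick H2
  - 108.0.0.0/7 clear@7
  add 108.192.0.0/12 -> H2 at depth 12
  Q 230.8.79.212: descend 1110 ; hops seen [H0] ; pick H0
  Q 234.187.170.16: descend 111010101011101110101010 ; hops seen [H0,H0] ; pick H0
  Q 234.187.170.29: descend 111010101011101110101010 ; hops seen [H0,H0] ; pick H0
  add 117.76.101.0/24 -> H1 at depth 24
  add 212.0.0.0/8 -> H2 at depth 8
  Q 117.76.101.28: descend 0111010101001100011001010 ; hops seen [H0,H1] ; pick H1
  add 212.128.0.0/11 -> H0 at depth 11
  add 108.198.119.8/30 -> H2 at depth 30
  Q 108.198.119.9: descend 011011001100011001110111000010 ; hops seen [H0,H2,H2] ; pick H2
  Q 212.156.142.12: descend 110101001001110010001110 ; hops seen [H0,H2,H0,H2] ; pick H2

== LOOKUPS ==
["H2","H2","H2","H2","H0","H2","H2","H2","H0","H0","H0","H1","H2","H2"]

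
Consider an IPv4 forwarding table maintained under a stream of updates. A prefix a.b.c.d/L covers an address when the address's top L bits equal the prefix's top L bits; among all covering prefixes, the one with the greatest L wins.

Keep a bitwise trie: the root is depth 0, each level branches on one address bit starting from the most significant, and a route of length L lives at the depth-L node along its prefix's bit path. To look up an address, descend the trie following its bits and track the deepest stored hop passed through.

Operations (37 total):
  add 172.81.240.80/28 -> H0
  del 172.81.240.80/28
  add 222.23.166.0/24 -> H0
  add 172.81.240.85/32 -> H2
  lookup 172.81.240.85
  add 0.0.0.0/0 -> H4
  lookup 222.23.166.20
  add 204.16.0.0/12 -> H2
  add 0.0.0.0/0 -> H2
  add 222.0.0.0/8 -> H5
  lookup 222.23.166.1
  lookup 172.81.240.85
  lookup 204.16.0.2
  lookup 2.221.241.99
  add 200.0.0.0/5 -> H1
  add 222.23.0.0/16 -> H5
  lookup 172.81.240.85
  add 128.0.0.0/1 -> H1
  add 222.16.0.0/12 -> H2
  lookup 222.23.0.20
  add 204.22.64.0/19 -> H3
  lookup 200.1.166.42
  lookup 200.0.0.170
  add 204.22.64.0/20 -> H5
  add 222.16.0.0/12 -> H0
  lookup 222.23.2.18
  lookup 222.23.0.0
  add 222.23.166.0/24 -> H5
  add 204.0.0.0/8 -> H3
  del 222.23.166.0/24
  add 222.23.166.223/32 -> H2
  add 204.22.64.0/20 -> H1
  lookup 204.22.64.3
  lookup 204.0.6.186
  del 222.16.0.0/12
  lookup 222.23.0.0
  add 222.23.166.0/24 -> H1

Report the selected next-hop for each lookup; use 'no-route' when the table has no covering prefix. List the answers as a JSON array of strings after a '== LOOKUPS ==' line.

Process each operation:
  + 172.81.240.80/28 (H0) depth=28
  - 172.81.240.80/28 clear@28
  + 222.23.166.0/24 (H0) depth=24
  + 172.81.240.85/32 (H2) depth=32
  lookup 172.81.240.85: bits 10101100010100011111000001010101 walk d0:-→d1:-→d2:-→d3:-→d4:-→d5:-→d6:-→d7:-→d8:-→d9:-→d10:-→d11:-→d12:-→d13:-→d14:-→d15:-→d16:-→d17:-→d18:-→d19:-→d20:-→d21:-→d22:-→d23:-→d24:-→d25:-→d26:-→d27:-→d28:-→d29:-→d30:-→d31:-→d32:H2 -> H2
  + 0.0.0.0/0 (H4) depth=0
  lookup 222.23.166.20: bits 110111100001011110100110 walk d0:H4→d1:-→d2:-→d3:-→d4:-→d5:-→d6:-→d7:-→d8:-→d9:-→d10:-→d11:-→d12:-→d13:-→d14:-→d15:-→d16:-→d17:-→d18:-→d19:-→d20:-→d21:-→d22:-→d23:-→d24:H0 -> H0
  + 204.16.0.0/12 (H2) depth=12
  + 0.0.0.0/0 (H2) depth=0
  + 222.0.0.0/8 (H5) depth=8
  lookup 222.23.166.1: bits 110111100001011110100110 walk d0:H2→d1:-→d2:-→d3:-→d4:-→d5:-→d6:-→d7:-→d8:H5→d9:-→d10:-→d11:-→d12:-→d13:-→d14:-→d15:-→d16:-→d17:-→d18:-→d19:-→d20:-→d21:-→d22:-→d23:-→d24:H0 -> H0
  lookup 172.81.240.85: bits 10101100010100011111000001010101 walk d0:H2→d1:-→d2:-→d3:-→d4:-→d5:-→d6:-→d7:-→d8:-→d9:-→d10:-→d11:-→d12:-→d13:-→d14:-→d15:-→d16:-→d17:-→d18:-→d19:-→d20:-→d21:-→d22:-→d23:-→d24:-→d25:-→d26:-→d27:-→d28:-→d29:-→d30:-→d31:-→d32:H2 -> H2
  lookup 204.16.0.2: bits 110011000001 walk d0:H2→d1:-→d2:-→d3:-→d4:-→d5:-→d6:-→d7:-→d8:-→d9:-→d10:-→d11:-→d12:H2 -> H2
  lookup 2.221.241.99: bits ε walk d0:H2 -> H2
  + 200.0.0.0/5 (H1) depth=5
  + 222.23.0.0/16 (H5) depth=16
  lookup 172.81.240.85: bits 10101100010100011111000001010101 walk d0:H2→d1:-→d2:-→d3:-→d4:-→d5:-→d6:-→d7:-→d8:-→d9:-→d10:-→d11:-→d12:-→d13:-→d14:-→d15:-→d16:-→d17:-→d18:-→d19:-→d20:-→d21:-→d22:-→d23:-→d24:-→d25:-→d26:-→d27:-→d28:-→d29:-→d30:-→d31:-→d32:H2 -> H2
  + 128.0.0.0/1 (H1) depth=1
  + 222.16.0.0/12 (H2) depth=12
  lookup 222.23.0.20: bits 1101111000010111 walk d0:H2→d1:H1→d2:-→d3:-→d4:-→d5:-→d6:-→d7:-→d8:H5→d9:-→d10:-→d11:-→d12:H2→d13:-→d14:-→d15:-→d16:H5 -> H5
  + 204.22.64.0/19 (H3) depth=19
  lookup 200.1.166.42: bits 11001 walk d0:H2→d1:H1→d2:-→d3:-→d4:-→d5:H1 -> H1
  lookup 200.0.0.170: bits 11001 walk d0:H2→d1:H1→d2:-→d3:-→d4:-→d5:H1 -> H1
  + 204.22.64.0/20 (H5) depth=20
  + 222.16.0.0/12 (H0) depth=12
  lookup 222.23.2.18: bits 1101111000010111 walk d0:H2→d1:H1→d2:-→d3:-→d4:-→d5:-→d6:-→d7:-→d8:H5→d9:-→d10:-→d11:-→d12:H0→d13:-→d14:-→d15:-→d16:H5 -> H5
  lookup 222.23.0.0: bits 1101111000010111 walk d0:H2→d1:H1→d2:-→d3:-→d4:-→d5:-→d6:-→d7:-→d8:H5→d9:-→d10:-→d11:-→d12:H0→d13:-→d14:-→d15:-→d16:H5 -> H5
  + 222.23.166.0/24 (H5) depth=24
  + 204.0.0.0/8 (H3) depth=8
  - 222.23.166.0/24 clear@24
  + 222.23.166.223/32 (H2) depth=32
  + 204.22.64.0/20 (H1) depth=20
  lookup 204.22.64.3: bits 11001100000101100100 walk d0:H2→d1:H1→d2:-→d3:-→d4:-→d5:H1→d6:-→d7:-→d8:H3→d9:-→d10:-→d11:-→d12:H2→d13:-→d14:-→d15:-→d16:-→d17:-→d18:-→d19:H3→d20:H1 -> H1
  lookup 204.0.6.186: bits 11001100000 walk d0:H2→d1:H1→d2:-→d3:-→d4:-→d5:H1→d6:-→d7:-→d8:H3→d9:-→d10:-→d11:- -> H3
  - 222.16.0.0/12 clear@12
  lookup 222.23.0.0: bits 1101111000010111 walk d0:H2→d1:H1→d2:-→d3:-→d4:-→d5:-→d6:-→d7:-→d8:H5→d9:-→d10:-→d11:-→d12:-→d13:-→d14:-→d15:-→d16:H5 -> H5
  + 222.23.166.0/24 (H1) depth=24

== LOOKUPS ==
["H2","H0","H0","H2","H2","H2","H2","H5","H1","H1","H5","H5","H1","H3","H5"]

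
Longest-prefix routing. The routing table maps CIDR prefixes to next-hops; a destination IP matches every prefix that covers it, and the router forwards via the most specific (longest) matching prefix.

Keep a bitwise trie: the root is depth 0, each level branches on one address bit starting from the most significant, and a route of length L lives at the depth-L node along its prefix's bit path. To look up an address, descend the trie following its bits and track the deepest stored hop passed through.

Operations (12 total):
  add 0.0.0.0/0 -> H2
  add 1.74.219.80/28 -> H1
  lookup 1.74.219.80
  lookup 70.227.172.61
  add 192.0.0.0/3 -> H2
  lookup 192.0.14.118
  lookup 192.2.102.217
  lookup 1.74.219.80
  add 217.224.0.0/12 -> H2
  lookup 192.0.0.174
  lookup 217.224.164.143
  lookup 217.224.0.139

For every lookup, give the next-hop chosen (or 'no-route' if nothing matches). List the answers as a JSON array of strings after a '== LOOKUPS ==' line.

Trace:
  + 0.0.0.0/0 (H2) depth=0
  + 1.74.219.80/28 (H1) depth=28
  Q 1.74.219.80: descend 0000000101001010110110110101 ; hops seen [H2,H1] ; pick H1
  Q 70.227.172.61: descend 0 ; hops seen [H2] ; pick H2
  + 192.0.0.0/3 (H2) depth=3
  Q 192.0.14.118: descend 110 ; hops seen [H2,H2] ; pick H2
  Q 192.2.102.217: descend 110 ; hops seen [H2,H2] ; pick H2
  Q 1.74.219.80: descend 0000000101001010110110110101 ; hops seen [H2,H1] ; pick H1
  + 217.224.0.0/12 (H2) depth=12
  Q 192.0.0.174: descend 110 ; hops seen [H2,H2] ; pick H2
  Q 217.224.164.143: descend 110110011110 ; hops seen [H2,H2,H2] ; pick H2
  Q 217.224.0.139: descend 110110011110 ; hops seen [H2,H2,H2] ; pick H2

== LOOKUPS ==
["H1","H2","H2","H2","H1","H2","H2","H2"]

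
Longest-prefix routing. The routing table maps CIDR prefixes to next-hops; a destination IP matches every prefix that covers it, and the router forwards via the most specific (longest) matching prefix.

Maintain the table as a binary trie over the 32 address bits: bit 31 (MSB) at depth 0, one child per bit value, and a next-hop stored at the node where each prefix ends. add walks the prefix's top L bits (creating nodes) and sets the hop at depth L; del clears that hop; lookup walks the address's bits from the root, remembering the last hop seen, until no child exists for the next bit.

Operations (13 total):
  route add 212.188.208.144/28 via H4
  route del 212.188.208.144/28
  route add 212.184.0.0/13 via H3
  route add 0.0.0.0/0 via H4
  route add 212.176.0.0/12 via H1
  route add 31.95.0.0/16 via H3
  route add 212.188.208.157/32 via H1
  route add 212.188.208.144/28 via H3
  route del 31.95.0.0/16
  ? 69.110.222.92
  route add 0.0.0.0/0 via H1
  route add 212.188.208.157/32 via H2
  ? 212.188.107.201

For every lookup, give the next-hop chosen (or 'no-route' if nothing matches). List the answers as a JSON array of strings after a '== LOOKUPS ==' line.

Trace:
  + 212.188.208.144/28 (H4) depth=28
  del 212.188.208.144/28 (clear depth 28)
  + 212.184.0.0/13 (H3) depth=13
  + 0.0.0.0/0 (H4) depth=0
  + 212.176.0.0/12 (H1) depth=12
  + 31.95.0.0/16 (H3) depth=16
  + 212.188.208.157/32 (H1) depth=32
  + 212.188.208.144/28 (H3) depth=28
  del 31.95.0.0/16 (clear depth 16)
  lookup 69.110.222.92: bits 0 walk d0:H4→d1:- -> H4
  + 0.0.0.0/0 (H1) depth=0
  + 212.188.208.157/32 (H2) depth=32
  lookup 212.188.107.201: bits 1101010010111100 walk d0:H1→d1:-→d2:-→d3:-→d4:-→d5:-→d6:-→d7:-→d8:-→d9:-→d10:-→d11:-→d12:H1→d13:H3→d14:-→d15:-→d16:- -> H3

== LOOKUPS ==
["H4","H3"]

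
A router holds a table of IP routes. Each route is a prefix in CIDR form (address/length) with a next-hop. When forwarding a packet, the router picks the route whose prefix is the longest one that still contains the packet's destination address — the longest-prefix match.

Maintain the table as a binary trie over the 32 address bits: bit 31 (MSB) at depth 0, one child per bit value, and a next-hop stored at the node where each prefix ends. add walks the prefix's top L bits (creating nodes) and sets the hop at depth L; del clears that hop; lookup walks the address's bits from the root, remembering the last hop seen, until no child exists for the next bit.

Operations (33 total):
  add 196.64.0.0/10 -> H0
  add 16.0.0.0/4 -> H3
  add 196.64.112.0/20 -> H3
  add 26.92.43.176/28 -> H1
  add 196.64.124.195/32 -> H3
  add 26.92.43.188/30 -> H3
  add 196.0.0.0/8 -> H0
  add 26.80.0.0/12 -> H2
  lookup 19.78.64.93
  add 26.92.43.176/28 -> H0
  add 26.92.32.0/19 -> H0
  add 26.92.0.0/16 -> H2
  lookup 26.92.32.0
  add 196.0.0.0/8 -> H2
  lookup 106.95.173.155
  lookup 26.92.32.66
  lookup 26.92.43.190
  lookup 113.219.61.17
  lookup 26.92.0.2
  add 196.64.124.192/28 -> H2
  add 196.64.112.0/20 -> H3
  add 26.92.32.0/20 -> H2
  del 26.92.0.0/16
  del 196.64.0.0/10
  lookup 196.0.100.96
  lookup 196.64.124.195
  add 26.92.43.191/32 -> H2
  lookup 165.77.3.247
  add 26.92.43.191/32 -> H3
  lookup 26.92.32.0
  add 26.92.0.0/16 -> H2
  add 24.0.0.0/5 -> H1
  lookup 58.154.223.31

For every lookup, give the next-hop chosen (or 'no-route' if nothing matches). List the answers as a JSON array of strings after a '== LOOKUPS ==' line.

Process each operation:
  + 196.64.0.0/10 (H0) depth=10
  + 16.0.0.0/4 (H3) depth=4
  + 196.64.112.0/20 (H3) depth=20
  + 26.92.43.176/28 (H1) depth=28
  + 196.64.124.195/32 (H3) depth=32
  + 26.92.43.188/30 (H3) depth=30
  + 196.0.0.0/8 (H0) depth=8
  + 26.80.0.0/12 (H2) depth=12
  Q 19.78.64.93: descend 0001 ; hops seen [H3] ; pick H3
  + 26.92.43.176/28 (H0) depth=28
  + 26.92.32.0/19 (H0) depth=19
  + 26.92.0.0/16 (H2) depth=16
  Q 26.92.32.0: descend 00011010010111000010 ; hops seen [H3,H2,H2,H0] ; pick H0
  + 196.0.0.0/8 (H2) depth=8
  Q 106.95.173.155: descend 0 ; hops seen [∅] ; pick no-route
  Q 26.92.32.66: descend 00011010010111000010 ; hops seen [H3,H2,H2,H0] ; pick H0
  Q 26.92.43.190: descend 000110100101110000101011101111 ; hops seen [H3,H2,H2,H0,H0,H3] ; pick H3
  Q 113.219.61.17: descend 0 ; hops seen [∅] ; pick no-route
  Q 26.92.0.2: descend 000110100101110000 ; hops seen [H3,H2,H2] ; pick H2
  + 196.64.124.192/28 (H2) depth=28
  + 196.64.112.0/20 (H3) depth=20
  + 26.92.32.0/20 (H2) depth=20
  - 26.92.0.0/16 clear@16
  - 196.64.0.0/10 clear@10
  Q 196.0.100.96: descend 110001000 ; hops seen [H2] ; pick H2
  Q 196.64.124.195: descend 11000100010000000111110011000011 ; hops seen [H2,H3,H2,H3] ; pick H3
  + 26.92.43.191/32 (H2) depth=32
  Q 165.77.3.247: descend 1 ; hops seen [∅] ; pick no-route
  + 26.92.43.191/32 (H3) depth=32
  Q 26.92.32.0: descend 00011010010111000010 ; hops seen [H3,H2,H0,H2] ; pick H2
  + 26.92.0.0/16 (H2) depth=16
  + 24.0.0.0/5 (H1) depth=5
  Q 58.154.223.31: descend 00 ; hops seen [∅] ; pick no-route

== LOOKUPS ==
["H3","H0","no-route","H0","H3","no-route","H2","H2","H3","no-route","H2","no-route"]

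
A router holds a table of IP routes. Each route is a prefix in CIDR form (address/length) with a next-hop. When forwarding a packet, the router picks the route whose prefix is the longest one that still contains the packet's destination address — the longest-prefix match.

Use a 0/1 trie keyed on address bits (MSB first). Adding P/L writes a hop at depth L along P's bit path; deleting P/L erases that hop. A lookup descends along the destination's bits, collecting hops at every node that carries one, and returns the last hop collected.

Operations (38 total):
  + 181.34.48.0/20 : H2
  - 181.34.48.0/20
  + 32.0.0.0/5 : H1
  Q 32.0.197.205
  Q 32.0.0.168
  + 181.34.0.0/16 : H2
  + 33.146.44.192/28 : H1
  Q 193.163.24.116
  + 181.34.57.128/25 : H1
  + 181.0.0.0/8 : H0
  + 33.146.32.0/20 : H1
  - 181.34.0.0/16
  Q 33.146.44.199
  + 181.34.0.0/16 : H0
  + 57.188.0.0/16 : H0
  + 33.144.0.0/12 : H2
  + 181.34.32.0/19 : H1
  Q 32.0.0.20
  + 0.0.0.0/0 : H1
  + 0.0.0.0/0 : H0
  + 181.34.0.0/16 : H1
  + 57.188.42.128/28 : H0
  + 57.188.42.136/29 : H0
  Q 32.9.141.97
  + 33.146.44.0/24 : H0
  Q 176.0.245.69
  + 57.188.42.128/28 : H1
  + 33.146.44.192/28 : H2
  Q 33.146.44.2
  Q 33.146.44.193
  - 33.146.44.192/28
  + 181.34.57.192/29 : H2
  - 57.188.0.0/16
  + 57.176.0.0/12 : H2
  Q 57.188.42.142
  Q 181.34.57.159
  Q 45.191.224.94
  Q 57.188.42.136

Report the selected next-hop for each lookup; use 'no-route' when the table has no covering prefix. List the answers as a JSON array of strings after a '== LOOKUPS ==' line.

Process each operation:
  add 181.34.48.0/20 -> H2 at depth 20
  - 181.34.48.0/20 clear@20
  add 32.0.0.0/5 -> H1 at depth 5
  Q 32.0.197.205: descend 00100 ; hops seen [H1] ; pick H1
  Q 32.0.0.168: descend 00100 ; hops seen [H1] ; pick H1
  add 181.34.0.0/16 -> H2 at depth 16
  add 33.146.44.192/28 -> H1 at depth 28
  Q 193.163.24.116: descend 1 ; hops seen [∅] ; pick no-route
  add 181.34.57.128/25 -> H1 at depth 25
  add 181.0.0.0/8 -> H0 at depth 8
  add 33.146.32.0/20 -> H1 at depth 20
  - 181.34.0.0/16 clear@16
  Q 33.146.44.199: descend 0010000110010010001011001100 ; hops seen [H1,H1,H1] ; pick H1
  add 181.34.0.0/16 -> H0 at depth 16
  add 57.188.0.0/16 -> H0 at depth 16
  add 33.144.0.0/12 -> H2 at depth 12
  add 181.34.32.0/19 -> H1 at depth 19
  Q 32.0.0.20: descend 0010000 ; hops seen [H1] ; pick H1
  add 0.0.0.0/0 -> H1 at depth 0
  add 0.0.0.0/0 -> H0 at depth 0
  add 181.34.0.0/16 -> H1 at depth 16
  add 57.188.42.128/28 -> H0 at depth 28
  add 57.188.42.136/29 -> H0 at depth 29
  Q 32.9.141.97: descend 0010000 ; hops seen [H0,H1] ; pick H1
  add 33.146.44.0/24 -> H0 at depth 24
  Q 176.0.245.69: descend 10110 ; hops seen [H0] ; pick H0
  add 57.188.42.128/28 -> H1 at depth 28
  add 33.146.44.192/28 -> H2 at depth 28
  Q 33.146.44.2: descend 001000011001001000101100 ; hops seen [H0,H1,H2,H1,H0] ; pick H0
  Q 33.146.44.193: descend 0010000110010010001011001100 ; hops seen [H0,H1,H2,H1,H0,H2] ; pick H2
  - 33.146.44.192/28 clear@28
  add 181.34.57.192/29 -> H2 at depth 29
  - 57.188.0.0/16 clear@16
  add 57.176.0.0/12 -> H2 at depth 12
  Q 57.188.42.142: descend 00111001101111000010101010001 ; hops seen [H0,H2,H1,H0] ; pick H0
  Q 181.34.57.159: descend 1011010100100010001110011 ; hops seen [H0,H0,H1,H1,H1] ; pick H1
  Q 45.191.224.94: descend 0010 ; hops seen [H0] ; pick H0
  Q 57.188.42.136: descend 00111001101111000010101010001 ; hops seen [H0,H2,H1,H0] ; pick H0

== LOOKUPS ==
["H1","H1","no-route","H1","H1","H1","H0","H0","H2","H0","H1","H0","H0"]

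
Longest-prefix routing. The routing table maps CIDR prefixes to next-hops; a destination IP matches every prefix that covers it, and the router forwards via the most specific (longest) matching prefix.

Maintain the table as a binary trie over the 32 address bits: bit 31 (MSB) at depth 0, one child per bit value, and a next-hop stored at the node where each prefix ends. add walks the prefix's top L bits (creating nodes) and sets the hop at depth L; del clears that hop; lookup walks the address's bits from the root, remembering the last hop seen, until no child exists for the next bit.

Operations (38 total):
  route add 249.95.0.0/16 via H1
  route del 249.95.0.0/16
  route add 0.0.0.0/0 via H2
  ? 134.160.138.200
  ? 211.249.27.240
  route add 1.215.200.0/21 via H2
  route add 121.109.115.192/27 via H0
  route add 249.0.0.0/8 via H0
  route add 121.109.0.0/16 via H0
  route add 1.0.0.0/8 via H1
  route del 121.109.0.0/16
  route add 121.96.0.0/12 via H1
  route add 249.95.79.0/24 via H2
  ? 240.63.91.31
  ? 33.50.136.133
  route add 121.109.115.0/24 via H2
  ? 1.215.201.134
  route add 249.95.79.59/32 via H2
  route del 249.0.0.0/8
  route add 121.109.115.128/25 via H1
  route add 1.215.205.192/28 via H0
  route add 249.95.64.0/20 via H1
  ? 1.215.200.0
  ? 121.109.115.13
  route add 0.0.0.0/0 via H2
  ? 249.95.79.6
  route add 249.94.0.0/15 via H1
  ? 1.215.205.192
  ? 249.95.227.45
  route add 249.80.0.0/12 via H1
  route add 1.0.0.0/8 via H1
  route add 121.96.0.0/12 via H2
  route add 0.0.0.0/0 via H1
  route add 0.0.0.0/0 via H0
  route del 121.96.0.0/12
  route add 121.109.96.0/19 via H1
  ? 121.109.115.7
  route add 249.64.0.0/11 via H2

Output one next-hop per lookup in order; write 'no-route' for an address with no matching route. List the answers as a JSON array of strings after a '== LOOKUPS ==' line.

Process each operation:
  + 249.95.0.0/16 (H1) depth=16
  del 249.95.0.0/16 (clear depth 16)
  + 0.0.0.0/0 (H2) depth=0
  Q 134.160.138.200: descend 1 ; hops seen [H2] ; pick H2
  Q 211.249.27.240: descend 11 ; hops seen [H2] ; pick H2
  + 1.215.200.0/21 (H2) depth=21
  + 121.109.115.192/27 (H0) depth=27
  + 249.0.0.0/8 (H0) depth=8
  + 121.109.0.0/16 (H0) depth=16
  + 1.0.0.0/8 (H1) depth=8
  del 121.109.0.0/16 (clear depth 16)
  + 121.96.0.0/12 (H1) depth=12
  + 249.95.79.0/24 (H2) depth=24
  Q 240.63.91.31: descend 1111 ; hops seen [H2] ; pick H2
  Q 33.50.136.133: descend 00 ; hops seen [H2] ; pick H2
  + 121.109.115.0/24 (H2) depth=24
  Q 1.215.201.134: descend 000000011101011111001 ; hops seen [H2,H1,H2] ; pick H2
  + 249.95.79.59/32 (H2) depth=32
  del 249.0.0.0/8 (clear depth 8)
  + 121.109.115.128/25 (H1) depth=25
  + 1.215.205.192/28 (H0) depth=28
  + 249.95.64.0/20 (H1) depth=20
  Q 1.215.200.0: descend 000000011101011111001 ; hops seen [H2,H1,H2] ; pick H2
  Q 121.109.115.13: descend 011110010110110101110011 ; hops seen [H2,H1,H2] ; pick H2
  + 0.0.0.0/0 (H2) depth=0
  Q 249.95.79.6: descend 11111001010111110100111100 ; hops seen [H2,H1,H2] ; pick H2
  + 249.94.0.0/15 (H1) depth=15
  Q 1.215.205.192: descend 0000000111010111110011011100 ; hops seen [H2,H1,H2,H0] ; pick H0
  Q 249.95.227.45: descend 1111100101011111 ; hops seen [H2,H1] ; pick H1
  + 249.80.0.0/12 (H1) depth=12
  + 1.0.0.0/8 (H1) depth=8
  + 121.96.0.0/12 (H2) depth=12
  + 0.0.0.0/0 (H1) depth=0
  + 0.0.0.0/0 (H0) depth=0
  del 121.96.0.0/12 (clear depth 12)
  + 121.109.96.0/19 (H1) depth=19
  Q 121.109.115.7: descend 011110010110110101110011 ; hops seen [H0,H1,H2] ; pick H2
  + 249.64.0.0/11 (H2) depth=11

== LOOKUPS ==
["H2","H2","H2","H2","H2","H2","H2","H2","H0","H1","H2"]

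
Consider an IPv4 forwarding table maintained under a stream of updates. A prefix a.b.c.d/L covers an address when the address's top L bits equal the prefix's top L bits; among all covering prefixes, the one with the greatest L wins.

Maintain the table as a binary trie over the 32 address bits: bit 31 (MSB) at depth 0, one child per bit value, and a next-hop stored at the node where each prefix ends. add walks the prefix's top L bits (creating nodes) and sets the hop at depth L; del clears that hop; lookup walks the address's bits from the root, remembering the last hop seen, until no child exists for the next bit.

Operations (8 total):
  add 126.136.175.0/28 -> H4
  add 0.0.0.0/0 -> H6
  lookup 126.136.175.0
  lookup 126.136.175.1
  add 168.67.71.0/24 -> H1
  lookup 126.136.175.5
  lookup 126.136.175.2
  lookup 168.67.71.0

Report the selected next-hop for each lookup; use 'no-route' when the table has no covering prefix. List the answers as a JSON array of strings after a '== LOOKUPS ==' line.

Trace:
  + 126.136.175.0/28 (H4) depth=28
  + 0.0.0.0/0 (H6) depth=0
  ? 126.136.175.0  path d0:H6→d1:-→d2:-→d3:-→d4:-→d5:-→d6:-→d7:-→d8:-→d9:-→d10:-→d11:-→d12:-→d13:-→d14:-→d15:-→d16:-→d17:-→d18:-→d19:-→d20:-→d21:-→d22:-→d23:-→d24:-→d25:-→d26:-→d27:-→d28:H4  best=H4
  ? 126.136.175.1  path d0:H6→d1:-→d2:-→d3:-→d4:-→d5:-→d6:-→d7:-→d8:-→d9:-→d10:-→d11:-→d12:-→d13:-→d14:-→d15:-→d16:-→d17:-→d18:-→d19:-→d20:-→d21:-→d22:-→d23:-→d24:-→d25:-→d26:-→d27:-→d28:H4  best=H4
  + 168.67.71.0/24 (H1) depth=24
  ? 126.136.175.5  path d0:H6→d1:-→d2:-→d3:-→d4:-→d5:-→d6:-→d7:-→d8:-→d9:-→d10:-→d11:-→d12:-→d13:-→d14:-→d15:-→d16:-→d17:-→d18:-→d19:-→d20:-→d21:-→d22:-→d23:-→d24:-→d25:-→d26:-→d27:-→d28:H4  best=H4
  ? 126.136.175.2  path d0:H6→d1:-→d2:-→d3:-→d4:-→d5:-→d6:-→d7:-→d8:-→d9:-→d10:-→d11:-→d12:-→d13:-→d14:-→d15:-→d16:-→d17:-→d18:-→d19:-→d20:-→d21:-→d22:-→d23:-→d24:-→d25:-→d26:-→d27:-→d28:H4  best=H4
  ? 168.67.71.0  path d0:H6→d1:-→d2:-→d3:-→d4:-→d5:-→d6:-→d7:-→d8:-→d9:-→d10:-→d11:-→d12:-→d13:-→d14:-→d15:-→d16:-→d17:-→d18:-→d19:-→d20:-→d21:-→d22:-→d23:-→d24:H1  best=H1

== LOOKUPS ==
["H4","H4","H4","H4","H1"]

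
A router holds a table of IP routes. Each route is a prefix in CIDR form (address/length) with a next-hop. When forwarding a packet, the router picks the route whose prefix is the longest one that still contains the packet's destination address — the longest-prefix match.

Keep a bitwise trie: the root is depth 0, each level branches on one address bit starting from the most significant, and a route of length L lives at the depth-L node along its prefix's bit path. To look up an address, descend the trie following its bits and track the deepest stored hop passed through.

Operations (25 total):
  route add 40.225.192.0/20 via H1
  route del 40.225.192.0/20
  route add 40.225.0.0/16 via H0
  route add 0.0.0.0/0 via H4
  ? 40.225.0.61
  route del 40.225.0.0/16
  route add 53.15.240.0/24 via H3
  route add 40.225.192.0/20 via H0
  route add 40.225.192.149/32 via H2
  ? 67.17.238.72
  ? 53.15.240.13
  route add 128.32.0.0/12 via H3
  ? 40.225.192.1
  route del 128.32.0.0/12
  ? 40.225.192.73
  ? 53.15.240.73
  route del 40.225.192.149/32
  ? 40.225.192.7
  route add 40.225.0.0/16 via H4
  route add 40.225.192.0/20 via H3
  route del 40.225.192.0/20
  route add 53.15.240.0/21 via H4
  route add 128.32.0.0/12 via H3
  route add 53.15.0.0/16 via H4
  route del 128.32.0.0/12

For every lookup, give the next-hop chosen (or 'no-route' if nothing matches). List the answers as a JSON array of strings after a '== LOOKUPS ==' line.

Apply in order:
  add 40.225.192.0/20 -> H1 at depth 20
  - 40.225.192.0/20 clear@20
  add 40.225.0.0/16 -> H0 at depth 16
  add 0.0.0.0/0 -> H4 at depth 0
  ? 40.225.0.61  path d0:H4→d1:-→d2:-→d3:-→d4:-→d5:-→d6:-→d7:-→d8:-→d9:-→d10:-→d11:-→d12:-→d13:-→d14:-→d15:-→d16:H0  best=H0
  - 40.225.0.0/16 clear@16
  add 53.15.240.0/24 -> H3 at depth 24
  add 40.225.192.0/20 -> H0 at depth 20
  add 40.225.192.149/32 -> H2 at depth 32
  ? 67.17.238.72  path d0:H4→d1:-  best=H4
  ? 53.15.240.13  path d0:H4→d1:-→d2:-→d3:-→d4:-→d5:-→d6:-→d7:-→d8:-→d9:-→d10:-→d11:-→d12:-→d13:-→d14:-→d15:-→d16:-→d17:-→d18:-→d19:-→d20:-→d21:-→d22:-→d23:-→d24:H3  best=H3
  add 128.32.0.0/12 -> H3 at depth 12
  ? 40.225.192.1  path d0:H4→d1:-→d2:-→d3:-→d4:-→d5:-→d6:-→d7:-→d8:-→d9:-→d10:-→d11:-→d12:-→d13:-→d14:-→d15:-→d16:-→d17:-→d18:-→d19:-→d20:H0→d21:-→d22:-→d23:-→d24:-  best=H0
  - 128.32.0.0/12 clear@12
  ? 40.225.192.73  path d0:H4→d1:-→d2:-→d3:-→d4:-→d5:-→d6:-→d7:-→d8:-→d9:-→d10:-→d11:-→d12:-→d13:-→d14:-→d15:-→d16:-→d17:-→d18:-→d19:-→d20:H0→d21:-→d22:-→d23:-→d24:-  best=H0
  ? 53.15.240.73  path d0:H4→d1:-→d2:-→d3:-→d4:-→d5:-→d6:-→d7:-→d8:-→d9:-→d10:-→d11:-→d12:-→d13:-→d14:-→d15:-→d16:-→d17:-→d18:-→d19:-→d20:-→d21:-→d22:-→d23:-→d24:H3  best=H3
  - 40.225.192.149/32 clear@32
  ? 40.225.192.7  path d0:H4→d1:-→d2:-→d3:-→d4:-→d5:-→d6:-→d7:-→d8:-→d9:-→d10:-→d11:-→d12:-→d13:-→d14:-→d15:-→d16:-→d17:-→d18:-→d19:-→d20:H0→d21:-→d22:-→d23:-→d24:-  best=H0
  add 40.225.0.0/16 -> H4 at depth 16
  add 40.225.192.0/20 -> H3 at depth 20
  - 40.225.192.0/20 clear@20
  add 53.15.240.0/21 -> H4 at depth 21
  add 128.32.0.0/12 -> H3 at depth 12
  add 53.15.0.0/16 -> H4 at depth 16
  - 128.32.0.0/12 clear@12

== LOOKUPS ==
["H0","H4","H3","H0","H0","H3","H0"]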